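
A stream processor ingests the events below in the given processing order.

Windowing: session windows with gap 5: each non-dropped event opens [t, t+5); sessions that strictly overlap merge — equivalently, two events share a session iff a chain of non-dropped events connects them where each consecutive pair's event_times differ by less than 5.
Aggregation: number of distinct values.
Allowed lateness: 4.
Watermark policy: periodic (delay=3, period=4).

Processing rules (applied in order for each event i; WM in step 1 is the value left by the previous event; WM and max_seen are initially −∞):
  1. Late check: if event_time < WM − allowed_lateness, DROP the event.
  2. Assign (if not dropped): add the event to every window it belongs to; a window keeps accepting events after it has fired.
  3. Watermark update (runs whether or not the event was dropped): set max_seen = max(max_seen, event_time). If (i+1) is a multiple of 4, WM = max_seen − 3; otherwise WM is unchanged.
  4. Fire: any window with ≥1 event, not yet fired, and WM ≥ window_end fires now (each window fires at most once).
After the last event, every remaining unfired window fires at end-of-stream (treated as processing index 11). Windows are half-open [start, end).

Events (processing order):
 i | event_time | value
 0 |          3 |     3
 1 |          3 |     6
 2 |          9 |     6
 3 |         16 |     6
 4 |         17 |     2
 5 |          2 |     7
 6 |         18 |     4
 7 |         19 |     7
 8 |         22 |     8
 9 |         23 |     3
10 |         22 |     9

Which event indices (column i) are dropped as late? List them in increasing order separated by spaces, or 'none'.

i=0 t=3 v=3: → [3,8); WM=−∞
i=1 t=3 v=6: → [3,8); WM=−∞
i=2 t=9 v=6: → [9,14); WM=−∞
i=3 t=16 v=6: → [16,21); WM=13
i=4 t=17 v=2: → [16,22); WM=13
i=5 t=2 v=7: DROP (t<13-4); WM=13
i=6 t=18 v=4: → [16,23); WM=13
i=7 t=19 v=7: → [16,24); WM=16
i=8 t=22 v=8: → [16,27); WM=16
i=9 t=23 v=3: → [16,28); WM=16
i=10 t=22 v=9: → [16,28); WM=16

5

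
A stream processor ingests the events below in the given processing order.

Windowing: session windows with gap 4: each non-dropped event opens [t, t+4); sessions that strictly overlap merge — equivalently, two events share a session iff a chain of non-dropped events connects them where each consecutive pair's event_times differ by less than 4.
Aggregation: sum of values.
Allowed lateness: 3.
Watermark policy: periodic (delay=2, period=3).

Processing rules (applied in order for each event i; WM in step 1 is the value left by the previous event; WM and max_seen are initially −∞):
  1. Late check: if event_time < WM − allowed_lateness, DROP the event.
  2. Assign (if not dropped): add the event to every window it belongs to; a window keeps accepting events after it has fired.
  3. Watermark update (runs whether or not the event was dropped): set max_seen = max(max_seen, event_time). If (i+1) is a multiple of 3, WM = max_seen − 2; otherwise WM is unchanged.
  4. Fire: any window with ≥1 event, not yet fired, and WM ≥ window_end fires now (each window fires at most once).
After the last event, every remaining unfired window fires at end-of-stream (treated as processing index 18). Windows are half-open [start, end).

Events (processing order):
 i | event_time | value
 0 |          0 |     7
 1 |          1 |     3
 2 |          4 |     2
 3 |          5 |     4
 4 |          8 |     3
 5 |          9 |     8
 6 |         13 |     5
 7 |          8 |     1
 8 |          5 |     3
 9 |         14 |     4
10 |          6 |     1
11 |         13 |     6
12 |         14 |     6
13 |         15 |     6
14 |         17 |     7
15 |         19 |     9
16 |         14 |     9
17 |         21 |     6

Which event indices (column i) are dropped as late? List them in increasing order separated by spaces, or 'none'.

10

i=0 t=0 v=7: → [0,4); WM=−∞
i=1 t=1 v=3: → [0,5); WM=−∞
i=2 t=4 v=2: → [0,8); WM=2
i=3 t=5 v=4: → [0,9); WM=2
i=4 t=8 v=3: → [0,12); WM=2
i=5 t=9 v=8: → [0,13); WM=7
i=6 t=13 v=5: → [13,17); WM=7
i=7 t=8 v=1: → [0,13); WM=7
i=8 t=5 v=3: → [0,13); WM=11
i=9 t=14 v=4: → [13,18); WM=11
i=10 t=6 v=1: DROP (t<11-3); WM=11
i=11 t=13 v=6: → [13,18); WM=12
i=12 t=14 v=6: → [13,18); WM=12
i=13 t=15 v=6: → [13,19); WM=12
i=14 t=17 v=7: → [13,21); WM=15
i=15 t=19 v=9: → [13,23); WM=15
i=16 t=14 v=9: → [13,23); WM=15
i=17 t=21 v=6: → [13,25); WM=19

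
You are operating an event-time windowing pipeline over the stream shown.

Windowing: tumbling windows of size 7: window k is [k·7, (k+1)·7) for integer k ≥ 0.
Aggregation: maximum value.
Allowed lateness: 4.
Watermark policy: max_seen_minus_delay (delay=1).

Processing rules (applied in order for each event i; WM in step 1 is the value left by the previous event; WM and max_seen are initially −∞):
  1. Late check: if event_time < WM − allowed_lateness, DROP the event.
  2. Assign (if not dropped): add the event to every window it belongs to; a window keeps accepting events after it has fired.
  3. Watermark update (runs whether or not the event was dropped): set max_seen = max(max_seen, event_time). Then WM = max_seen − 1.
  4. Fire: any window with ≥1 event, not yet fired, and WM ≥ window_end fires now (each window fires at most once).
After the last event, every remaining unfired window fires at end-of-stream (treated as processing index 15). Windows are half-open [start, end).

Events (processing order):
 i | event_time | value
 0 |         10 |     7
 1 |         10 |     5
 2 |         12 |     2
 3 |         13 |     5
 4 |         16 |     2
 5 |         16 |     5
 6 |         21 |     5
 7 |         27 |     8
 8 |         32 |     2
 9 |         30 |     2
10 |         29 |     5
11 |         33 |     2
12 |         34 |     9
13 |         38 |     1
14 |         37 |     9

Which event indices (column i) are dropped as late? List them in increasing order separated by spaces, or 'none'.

i=0 t=10 v=7: → [7,14); WM=9
i=1 t=10 v=5: → [7,14); WM=9
i=2 t=12 v=2: → [7,14); WM=11
i=3 t=13 v=5: → [7,14); WM=12
i=4 t=16 v=2: → [14,21); WM=15; [7,14) fires=7
i=5 t=16 v=5: → [14,21); WM=15
i=6 t=21 v=5: → [21,28); WM=20
i=7 t=27 v=8: → [21,28); WM=26; [14,21) fires=5
i=8 t=32 v=2: → [28,35); WM=31; [21,28) fires=8
i=9 t=30 v=2: → [28,35); WM=31
i=10 t=29 v=5: → [28,35); WM=31
i=11 t=33 v=2: → [28,35); WM=32
i=12 t=34 v=9: → [28,35); WM=33
i=13 t=38 v=1: → [35,42); WM=37; [28,35) fires=9
i=14 t=37 v=9: → [35,42); WM=37

none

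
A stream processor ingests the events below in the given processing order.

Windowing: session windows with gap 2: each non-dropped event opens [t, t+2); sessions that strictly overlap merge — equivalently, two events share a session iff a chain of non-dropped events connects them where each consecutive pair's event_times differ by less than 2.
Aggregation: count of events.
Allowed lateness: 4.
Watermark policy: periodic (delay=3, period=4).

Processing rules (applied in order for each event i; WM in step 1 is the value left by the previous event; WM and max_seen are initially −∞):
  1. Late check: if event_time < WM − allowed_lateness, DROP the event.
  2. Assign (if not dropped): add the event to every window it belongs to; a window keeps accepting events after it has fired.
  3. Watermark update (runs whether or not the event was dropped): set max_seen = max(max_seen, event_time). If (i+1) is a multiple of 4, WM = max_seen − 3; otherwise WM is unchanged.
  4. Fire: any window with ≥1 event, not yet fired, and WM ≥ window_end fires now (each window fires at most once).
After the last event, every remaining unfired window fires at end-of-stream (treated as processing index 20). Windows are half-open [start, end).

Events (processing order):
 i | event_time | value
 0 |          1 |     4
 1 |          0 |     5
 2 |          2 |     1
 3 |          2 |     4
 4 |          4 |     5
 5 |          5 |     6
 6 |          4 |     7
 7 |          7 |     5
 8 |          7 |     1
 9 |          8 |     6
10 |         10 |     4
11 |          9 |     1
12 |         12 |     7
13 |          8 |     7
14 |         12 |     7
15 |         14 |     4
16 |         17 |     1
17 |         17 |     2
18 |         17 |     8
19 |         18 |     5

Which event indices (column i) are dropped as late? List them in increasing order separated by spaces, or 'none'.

i=0 t=1 v=4: → [1,3); WM=−∞
i=1 t=0 v=5: → [0,3); WM=−∞
i=2 t=2 v=1: → [0,4); WM=−∞
i=3 t=2 v=4: → [0,4); WM=-1
i=4 t=4 v=5: → [4,6); WM=-1
i=5 t=5 v=6: → [4,7); WM=-1
i=6 t=4 v=7: → [4,7); WM=-1
i=7 t=7 v=5: → [7,9); WM=4
i=8 t=7 v=1: → [7,9); WM=4
i=9 t=8 v=6: → [7,10); WM=4
i=10 t=10 v=4: → [10,12); WM=4
i=11 t=9 v=1: → [7,12); WM=7
i=12 t=12 v=7: → [12,14); WM=7
i=13 t=8 v=7: → [7,12); WM=7
i=14 t=12 v=7: → [12,14); WM=7
i=15 t=14 v=4: → [14,16); WM=11
i=16 t=17 v=1: → [17,19); WM=11
i=17 t=17 v=2: → [17,19); WM=11
i=18 t=17 v=8: → [17,19); WM=11
i=19 t=18 v=5: → [17,20); WM=15

none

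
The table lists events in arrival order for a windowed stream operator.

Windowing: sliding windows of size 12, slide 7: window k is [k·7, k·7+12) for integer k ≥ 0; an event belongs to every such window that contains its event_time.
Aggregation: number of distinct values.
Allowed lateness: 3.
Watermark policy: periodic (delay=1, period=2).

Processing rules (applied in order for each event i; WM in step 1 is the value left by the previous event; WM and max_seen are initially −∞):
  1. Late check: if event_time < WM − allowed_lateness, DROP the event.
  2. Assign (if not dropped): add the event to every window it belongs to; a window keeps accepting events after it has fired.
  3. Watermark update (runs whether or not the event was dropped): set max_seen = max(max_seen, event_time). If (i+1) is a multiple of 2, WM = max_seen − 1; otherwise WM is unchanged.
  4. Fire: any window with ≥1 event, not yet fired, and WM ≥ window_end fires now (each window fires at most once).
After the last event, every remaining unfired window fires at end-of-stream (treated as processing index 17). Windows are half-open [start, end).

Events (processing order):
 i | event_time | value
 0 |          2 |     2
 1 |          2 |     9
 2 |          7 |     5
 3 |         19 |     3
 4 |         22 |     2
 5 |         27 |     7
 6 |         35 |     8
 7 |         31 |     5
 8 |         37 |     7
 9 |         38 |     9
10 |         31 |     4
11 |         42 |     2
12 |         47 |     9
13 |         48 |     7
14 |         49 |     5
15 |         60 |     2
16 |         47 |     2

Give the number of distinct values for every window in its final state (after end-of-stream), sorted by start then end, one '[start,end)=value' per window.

[0,12)=3 [7,19)=1 [14,26)=2 [21,33)=3 [28,40)=4 [35,47)=4 [42,54)=4 [49,61)=2 [56,68)=1

i=0 t=2 v=2: → [0,12); WM=−∞
i=1 t=2 v=9: → [0,12); WM=1
i=2 t=7 v=5: → [7,19),[0,12); WM=1
i=3 t=19 v=3: → [14,26); WM=18; [0,12) fires=3
i=4 t=22 v=2: → [21,33),[14,26); WM=18
i=5 t=27 v=7: → [21,33); WM=26; [7,19) fires=1 [14,26) fires=2
i=6 t=35 v=8: → [35,47),[28,40); WM=26
i=7 t=31 v=5: → [28,40),[21,33); WM=34; [21,33) fires=3
i=8 t=37 v=7: → [35,47),[28,40); WM=34
i=9 t=38 v=9: → [35,47),[28,40); WM=37
i=10 t=31 v=4: DROP (t<37-3); WM=37
i=11 t=42 v=2: → [42,54),[35,47); WM=41; [28,40) fires=4
i=12 t=47 v=9: → [42,54); WM=41
i=13 t=48 v=7: → [42,54); WM=47; [35,47) fires=4
i=14 t=49 v=5: → [49,61),[42,54); WM=47
i=15 t=60 v=2: → [56,68),[49,61); WM=59; [42,54) fires=4
i=16 t=47 v=2: DROP (t<59-3); WM=59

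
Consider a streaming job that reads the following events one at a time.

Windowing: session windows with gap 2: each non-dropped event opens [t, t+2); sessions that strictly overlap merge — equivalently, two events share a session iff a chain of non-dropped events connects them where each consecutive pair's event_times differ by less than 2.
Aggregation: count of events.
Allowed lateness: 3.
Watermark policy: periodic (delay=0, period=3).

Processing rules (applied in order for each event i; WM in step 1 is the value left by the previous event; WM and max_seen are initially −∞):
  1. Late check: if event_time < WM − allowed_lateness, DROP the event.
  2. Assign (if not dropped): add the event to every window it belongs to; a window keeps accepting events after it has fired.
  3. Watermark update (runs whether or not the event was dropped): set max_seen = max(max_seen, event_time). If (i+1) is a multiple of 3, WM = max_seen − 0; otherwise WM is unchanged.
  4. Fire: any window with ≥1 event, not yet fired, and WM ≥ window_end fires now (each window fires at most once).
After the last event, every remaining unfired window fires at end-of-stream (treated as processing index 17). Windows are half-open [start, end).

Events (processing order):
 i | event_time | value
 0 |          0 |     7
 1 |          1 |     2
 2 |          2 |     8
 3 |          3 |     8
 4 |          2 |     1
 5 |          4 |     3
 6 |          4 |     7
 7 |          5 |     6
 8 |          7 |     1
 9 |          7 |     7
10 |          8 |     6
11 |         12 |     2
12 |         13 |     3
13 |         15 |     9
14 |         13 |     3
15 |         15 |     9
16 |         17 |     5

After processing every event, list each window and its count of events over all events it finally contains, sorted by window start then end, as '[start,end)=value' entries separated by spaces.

[0,7)=8 [7,10)=3 [12,15)=3 [15,17)=2 [17,19)=1

i=0 t=0 v=7: → [0,2); WM=−∞
i=1 t=1 v=2: → [0,3); WM=−∞
i=2 t=2 v=8: → [0,4); WM=2
i=3 t=3 v=8: → [0,5); WM=2
i=4 t=2 v=1: → [0,5); WM=2
i=5 t=4 v=3: → [0,6); WM=4
i=6 t=4 v=7: → [0,6); WM=4
i=7 t=5 v=6: → [0,7); WM=4
i=8 t=7 v=1: → [7,9); WM=7
i=9 t=7 v=7: → [7,9); WM=7
i=10 t=8 v=6: → [7,10); WM=7
i=11 t=12 v=2: → [12,14); WM=12
i=12 t=13 v=3: → [12,15); WM=12
i=13 t=15 v=9: → [15,17); WM=12
i=14 t=13 v=3: → [12,15); WM=15
i=15 t=15 v=9: → [15,17); WM=15
i=16 t=17 v=5: → [17,19); WM=15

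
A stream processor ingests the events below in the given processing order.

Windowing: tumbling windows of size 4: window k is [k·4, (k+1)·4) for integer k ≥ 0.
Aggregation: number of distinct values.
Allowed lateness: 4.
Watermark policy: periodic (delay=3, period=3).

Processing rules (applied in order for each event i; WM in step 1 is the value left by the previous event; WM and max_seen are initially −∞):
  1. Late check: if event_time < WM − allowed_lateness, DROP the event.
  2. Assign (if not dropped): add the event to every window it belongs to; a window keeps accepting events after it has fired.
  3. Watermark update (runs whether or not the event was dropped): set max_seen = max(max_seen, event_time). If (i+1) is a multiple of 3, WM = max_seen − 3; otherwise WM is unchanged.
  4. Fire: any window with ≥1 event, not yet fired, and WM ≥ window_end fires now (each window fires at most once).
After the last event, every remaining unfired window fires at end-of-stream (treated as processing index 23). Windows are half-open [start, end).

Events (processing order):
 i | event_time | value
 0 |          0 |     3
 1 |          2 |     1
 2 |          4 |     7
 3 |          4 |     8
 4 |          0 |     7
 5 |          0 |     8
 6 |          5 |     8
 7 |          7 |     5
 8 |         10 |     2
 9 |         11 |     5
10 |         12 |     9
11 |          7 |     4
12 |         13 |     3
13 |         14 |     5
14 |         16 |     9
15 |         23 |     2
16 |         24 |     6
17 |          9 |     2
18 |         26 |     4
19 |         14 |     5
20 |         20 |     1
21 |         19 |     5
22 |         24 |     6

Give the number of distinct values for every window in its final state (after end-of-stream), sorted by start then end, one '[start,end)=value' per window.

i=0 t=0 v=3: → [0,4); WM=−∞
i=1 t=2 v=1: → [0,4); WM=−∞
i=2 t=4 v=7: → [4,8); WM=1
i=3 t=4 v=8: → [4,8); WM=1
i=4 t=0 v=7: → [0,4); WM=1
i=5 t=0 v=8: → [0,4); WM=1
i=6 t=5 v=8: → [4,8); WM=1
i=7 t=7 v=5: → [4,8); WM=1
i=8 t=10 v=2: → [8,12); WM=7; [0,4) fires=4
i=9 t=11 v=5: → [8,12); WM=7
i=10 t=12 v=9: → [12,16); WM=7
i=11 t=7 v=4: → [4,8); WM=9; [4,8) fires=4
i=12 t=13 v=3: → [12,16); WM=9
i=13 t=14 v=5: → [12,16); WM=9
i=14 t=16 v=9: → [16,20); WM=13; [8,12) fires=2
i=15 t=23 v=2: → [20,24); WM=13
i=16 t=24 v=6: → [24,28); WM=13
i=17 t=9 v=2: → [8,12); WM=21; [12,16) fires=3 [16,20) fires=1
i=18 t=26 v=4: → [24,28); WM=21
i=19 t=14 v=5: DROP (t<21-4); WM=21
i=20 t=20 v=1: → [20,24); WM=23
i=21 t=19 v=5: → [16,20); WM=23
i=22 t=24 v=6: → [24,28); WM=23

[0,4)=4 [4,8)=4 [8,12)=2 [12,16)=3 [16,20)=2 [20,24)=2 [24,28)=2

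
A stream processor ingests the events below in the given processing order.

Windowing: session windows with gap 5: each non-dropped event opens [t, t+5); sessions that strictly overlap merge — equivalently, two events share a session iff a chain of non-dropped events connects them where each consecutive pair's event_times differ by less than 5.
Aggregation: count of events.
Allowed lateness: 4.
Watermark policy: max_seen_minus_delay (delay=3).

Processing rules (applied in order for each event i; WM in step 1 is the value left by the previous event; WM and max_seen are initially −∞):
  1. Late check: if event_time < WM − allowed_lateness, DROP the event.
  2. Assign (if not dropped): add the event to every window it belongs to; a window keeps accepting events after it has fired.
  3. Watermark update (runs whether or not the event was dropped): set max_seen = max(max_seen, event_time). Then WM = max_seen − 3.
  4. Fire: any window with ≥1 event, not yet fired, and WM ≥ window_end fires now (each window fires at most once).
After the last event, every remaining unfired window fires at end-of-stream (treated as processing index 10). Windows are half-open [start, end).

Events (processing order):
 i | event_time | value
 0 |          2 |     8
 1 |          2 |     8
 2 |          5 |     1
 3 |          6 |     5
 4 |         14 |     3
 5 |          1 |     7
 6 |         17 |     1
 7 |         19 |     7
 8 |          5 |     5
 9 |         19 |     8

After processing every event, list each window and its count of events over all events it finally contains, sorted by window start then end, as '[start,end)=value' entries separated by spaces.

[2,11)=4 [14,24)=4

i=0 t=2 v=8: → [2,7); WM=-1
i=1 t=2 v=8: → [2,7); WM=-1
i=2 t=5 v=1: → [2,10); WM=2
i=3 t=6 v=5: → [2,11); WM=3
i=4 t=14 v=3: → [14,19); WM=11
i=5 t=1 v=7: DROP (t<11-4); WM=11
i=6 t=17 v=1: → [14,22); WM=14
i=7 t=19 v=7: → [14,24); WM=16
i=8 t=5 v=5: DROP (t<16-4); WM=16
i=9 t=19 v=8: → [14,24); WM=16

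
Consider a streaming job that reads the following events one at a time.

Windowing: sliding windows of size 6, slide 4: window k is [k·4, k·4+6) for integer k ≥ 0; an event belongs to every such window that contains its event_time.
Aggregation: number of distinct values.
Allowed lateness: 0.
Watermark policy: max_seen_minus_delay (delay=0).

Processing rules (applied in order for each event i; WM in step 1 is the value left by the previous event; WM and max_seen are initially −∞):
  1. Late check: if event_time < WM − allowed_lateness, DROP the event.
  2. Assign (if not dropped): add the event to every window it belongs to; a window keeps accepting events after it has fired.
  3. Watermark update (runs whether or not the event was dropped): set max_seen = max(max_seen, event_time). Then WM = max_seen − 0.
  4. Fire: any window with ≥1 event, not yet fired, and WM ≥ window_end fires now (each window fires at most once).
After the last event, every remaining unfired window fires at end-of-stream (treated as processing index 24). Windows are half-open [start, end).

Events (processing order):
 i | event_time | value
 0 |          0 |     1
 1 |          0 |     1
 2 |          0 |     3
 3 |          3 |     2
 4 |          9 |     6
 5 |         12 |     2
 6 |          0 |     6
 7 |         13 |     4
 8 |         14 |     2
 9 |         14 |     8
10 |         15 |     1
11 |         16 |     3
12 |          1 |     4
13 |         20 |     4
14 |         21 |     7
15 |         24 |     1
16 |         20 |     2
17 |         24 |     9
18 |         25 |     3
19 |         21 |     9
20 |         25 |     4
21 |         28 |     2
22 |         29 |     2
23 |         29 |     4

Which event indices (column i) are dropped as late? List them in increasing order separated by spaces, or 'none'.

6 12 16 19

i=0 t=0 v=1: → [0,6); WM=0
i=1 t=0 v=1: → [0,6); WM=0
i=2 t=0 v=3: → [0,6); WM=0
i=3 t=3 v=2: → [0,6); WM=3
i=4 t=9 v=6: → [8,14),[4,10); WM=9; [0,6) fires=3
i=5 t=12 v=2: → [12,18),[8,14); WM=12; [4,10) fires=1
i=6 t=0 v=6: DROP (t<12-0); WM=12
i=7 t=13 v=4: → [12,18),[8,14); WM=13
i=8 t=14 v=2: → [12,18); WM=14; [8,14) fires=3
i=9 t=14 v=8: → [12,18); WM=14
i=10 t=15 v=1: → [12,18); WM=15
i=11 t=16 v=3: → [16,22),[12,18); WM=16
i=12 t=1 v=4: DROP (t<16-0); WM=16
i=13 t=20 v=4: → [20,26),[16,22); WM=20; [12,18) fires=5
i=14 t=21 v=7: → [20,26),[16,22); WM=21
i=15 t=24 v=1: → [24,30),[20,26); WM=24; [16,22) fires=3
i=16 t=20 v=2: DROP (t<24-0); WM=24
i=17 t=24 v=9: → [24,30),[20,26); WM=24
i=18 t=25 v=3: → [24,30),[20,26); WM=25
i=19 t=21 v=9: DROP (t<25-0); WM=25
i=20 t=25 v=4: → [24,30),[20,26); WM=25
i=21 t=28 v=2: → [28,34),[24,30); WM=28; [20,26) fires=5
i=22 t=29 v=2: → [28,34),[24,30); WM=29
i=23 t=29 v=4: → [28,34),[24,30); WM=29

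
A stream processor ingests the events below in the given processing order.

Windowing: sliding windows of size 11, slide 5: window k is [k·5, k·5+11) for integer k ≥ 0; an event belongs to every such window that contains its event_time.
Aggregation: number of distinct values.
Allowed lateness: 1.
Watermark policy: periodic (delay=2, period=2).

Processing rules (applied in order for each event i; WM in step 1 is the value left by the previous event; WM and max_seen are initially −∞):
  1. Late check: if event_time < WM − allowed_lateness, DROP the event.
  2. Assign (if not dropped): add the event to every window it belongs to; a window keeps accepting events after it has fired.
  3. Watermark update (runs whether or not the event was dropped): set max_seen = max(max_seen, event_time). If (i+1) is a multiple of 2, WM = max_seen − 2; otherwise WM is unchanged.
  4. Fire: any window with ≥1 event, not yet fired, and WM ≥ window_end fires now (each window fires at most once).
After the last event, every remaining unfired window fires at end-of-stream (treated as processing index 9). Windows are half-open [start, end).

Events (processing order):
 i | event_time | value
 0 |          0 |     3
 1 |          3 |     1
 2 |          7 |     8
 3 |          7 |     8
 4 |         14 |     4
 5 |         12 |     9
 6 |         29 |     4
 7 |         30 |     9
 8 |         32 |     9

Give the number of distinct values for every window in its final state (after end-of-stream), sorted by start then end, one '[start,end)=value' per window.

i=0 t=0 v=3: → [0,11); WM=−∞
i=1 t=3 v=1: → [0,11); WM=1
i=2 t=7 v=8: → [5,16),[0,11); WM=1
i=3 t=7 v=8: → [5,16),[0,11); WM=5
i=4 t=14 v=4: → [10,21),[5,16); WM=5
i=5 t=12 v=9: → [10,21),[5,16); WM=12; [0,11) fires=3
i=6 t=29 v=4: → [25,36),[20,31); WM=12
i=7 t=30 v=9: → [30,41),[25,36),[20,31); WM=28; [5,16) fires=3 [10,21) fires=2
i=8 t=32 v=9: → [30,41),[25,36); WM=28

[0,11)=3 [5,16)=3 [10,21)=2 [20,31)=2 [25,36)=2 [30,41)=1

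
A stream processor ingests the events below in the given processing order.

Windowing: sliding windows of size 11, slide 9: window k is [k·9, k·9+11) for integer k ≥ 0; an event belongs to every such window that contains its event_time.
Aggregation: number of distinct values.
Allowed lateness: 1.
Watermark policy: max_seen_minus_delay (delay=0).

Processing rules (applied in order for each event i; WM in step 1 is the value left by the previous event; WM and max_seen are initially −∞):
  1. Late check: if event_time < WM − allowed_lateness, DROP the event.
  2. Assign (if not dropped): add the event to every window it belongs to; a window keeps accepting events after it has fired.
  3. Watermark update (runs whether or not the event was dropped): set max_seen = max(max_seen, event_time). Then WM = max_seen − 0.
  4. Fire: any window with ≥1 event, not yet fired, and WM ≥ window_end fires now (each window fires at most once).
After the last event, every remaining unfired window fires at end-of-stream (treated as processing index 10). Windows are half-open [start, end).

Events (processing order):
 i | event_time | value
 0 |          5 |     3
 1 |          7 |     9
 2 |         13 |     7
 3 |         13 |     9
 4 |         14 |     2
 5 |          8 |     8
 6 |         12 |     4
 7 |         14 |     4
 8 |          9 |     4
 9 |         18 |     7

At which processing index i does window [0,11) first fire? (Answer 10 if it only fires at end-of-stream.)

2

i=0 t=5 v=3: → [0,11); WM=5
i=1 t=7 v=9: → [0,11); WM=7
i=2 t=13 v=7: → [9,20); WM=13; [0,11) fires=2
i=3 t=13 v=9: → [9,20); WM=13
i=4 t=14 v=2: → [9,20); WM=14
i=5 t=8 v=8: DROP (t<14-1); WM=14
i=6 t=12 v=4: DROP (t<14-1); WM=14
i=7 t=14 v=4: → [9,20); WM=14
i=8 t=9 v=4: DROP (t<14-1); WM=14
i=9 t=18 v=7: → [18,29),[9,20); WM=18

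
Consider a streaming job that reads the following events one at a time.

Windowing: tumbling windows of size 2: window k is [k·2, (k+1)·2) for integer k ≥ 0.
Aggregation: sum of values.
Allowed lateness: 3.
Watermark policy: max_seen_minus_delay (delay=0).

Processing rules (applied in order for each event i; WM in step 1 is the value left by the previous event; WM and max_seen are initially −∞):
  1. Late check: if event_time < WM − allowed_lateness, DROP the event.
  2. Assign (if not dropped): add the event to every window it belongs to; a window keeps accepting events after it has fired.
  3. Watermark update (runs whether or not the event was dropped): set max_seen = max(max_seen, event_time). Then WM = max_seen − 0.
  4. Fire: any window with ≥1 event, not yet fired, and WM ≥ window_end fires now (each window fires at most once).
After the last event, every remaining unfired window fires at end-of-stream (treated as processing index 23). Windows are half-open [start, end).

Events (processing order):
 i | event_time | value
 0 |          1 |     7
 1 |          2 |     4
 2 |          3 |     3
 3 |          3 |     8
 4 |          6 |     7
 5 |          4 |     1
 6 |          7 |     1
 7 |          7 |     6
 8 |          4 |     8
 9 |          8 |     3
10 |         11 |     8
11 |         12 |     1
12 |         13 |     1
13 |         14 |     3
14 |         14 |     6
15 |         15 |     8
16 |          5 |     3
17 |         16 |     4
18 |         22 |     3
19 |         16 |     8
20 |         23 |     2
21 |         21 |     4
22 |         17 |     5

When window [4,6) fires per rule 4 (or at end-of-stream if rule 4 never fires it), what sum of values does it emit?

1

i=0 t=1 v=7: → [0,2); WM=1
i=1 t=2 v=4: → [2,4); WM=2; [0,2) fires=7
i=2 t=3 v=3: → [2,4); WM=3
i=3 t=3 v=8: → [2,4); WM=3
i=4 t=6 v=7: → [6,8); WM=6; [2,4) fires=15
i=5 t=4 v=1: → [4,6); WM=6; [4,6) fires=1
i=6 t=7 v=1: → [6,8); WM=7
i=7 t=7 v=6: → [6,8); WM=7
i=8 t=4 v=8: → [4,6); WM=7
i=9 t=8 v=3: → [8,10); WM=8; [6,8) fires=14
i=10 t=11 v=8: → [10,12); WM=11; [8,10) fires=3
i=11 t=12 v=1: → [12,14); WM=12; [10,12) fires=8
i=12 t=13 v=1: → [12,14); WM=13
i=13 t=14 v=3: → [14,16); WM=14; [12,14) fires=2
i=14 t=14 v=6: → [14,16); WM=14
i=15 t=15 v=8: → [14,16); WM=15
i=16 t=5 v=3: DROP (t<15-3); WM=15
i=17 t=16 v=4: → [16,18); WM=16; [14,16) fires=17
i=18 t=22 v=3: → [22,24); WM=22; [16,18) fires=4
i=19 t=16 v=8: DROP (t<22-3); WM=22
i=20 t=23 v=2: → [22,24); WM=23
i=21 t=21 v=4: → [20,22); WM=23; [20,22) fires=4
i=22 t=17 v=5: DROP (t<23-3); WM=23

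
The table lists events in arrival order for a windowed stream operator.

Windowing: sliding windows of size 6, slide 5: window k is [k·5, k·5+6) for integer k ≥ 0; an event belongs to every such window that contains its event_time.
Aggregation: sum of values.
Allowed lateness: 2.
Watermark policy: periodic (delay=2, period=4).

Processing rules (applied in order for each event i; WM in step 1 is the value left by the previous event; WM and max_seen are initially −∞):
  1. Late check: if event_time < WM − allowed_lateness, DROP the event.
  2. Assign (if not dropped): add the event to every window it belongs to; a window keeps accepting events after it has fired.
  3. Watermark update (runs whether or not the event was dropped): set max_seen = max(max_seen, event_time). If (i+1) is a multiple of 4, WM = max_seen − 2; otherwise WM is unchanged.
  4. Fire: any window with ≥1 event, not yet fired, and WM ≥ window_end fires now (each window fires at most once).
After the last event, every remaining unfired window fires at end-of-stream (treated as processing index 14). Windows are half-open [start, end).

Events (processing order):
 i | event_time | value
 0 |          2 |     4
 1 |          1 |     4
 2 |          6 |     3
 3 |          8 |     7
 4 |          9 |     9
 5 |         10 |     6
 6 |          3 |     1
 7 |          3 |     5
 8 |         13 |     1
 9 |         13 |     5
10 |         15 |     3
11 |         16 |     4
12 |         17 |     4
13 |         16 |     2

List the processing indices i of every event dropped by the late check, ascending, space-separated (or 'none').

i=0 t=2 v=4: → [0,6); WM=−∞
i=1 t=1 v=4: → [0,6); WM=−∞
i=2 t=6 v=3: → [5,11); WM=−∞
i=3 t=8 v=7: → [5,11); WM=6; [0,6) fires=8
i=4 t=9 v=9: → [5,11); WM=6
i=5 t=10 v=6: → [10,16),[5,11); WM=6
i=6 t=3 v=1: DROP (t<6-2); WM=6
i=7 t=3 v=5: DROP (t<6-2); WM=8
i=8 t=13 v=1: → [10,16); WM=8
i=9 t=13 v=5: → [10,16); WM=8
i=10 t=15 v=3: → [15,21),[10,16); WM=8
i=11 t=16 v=4: → [15,21); WM=14; [5,11) fires=25
i=12 t=17 v=4: → [15,21); WM=14
i=13 t=16 v=2: → [15,21); WM=14

6 7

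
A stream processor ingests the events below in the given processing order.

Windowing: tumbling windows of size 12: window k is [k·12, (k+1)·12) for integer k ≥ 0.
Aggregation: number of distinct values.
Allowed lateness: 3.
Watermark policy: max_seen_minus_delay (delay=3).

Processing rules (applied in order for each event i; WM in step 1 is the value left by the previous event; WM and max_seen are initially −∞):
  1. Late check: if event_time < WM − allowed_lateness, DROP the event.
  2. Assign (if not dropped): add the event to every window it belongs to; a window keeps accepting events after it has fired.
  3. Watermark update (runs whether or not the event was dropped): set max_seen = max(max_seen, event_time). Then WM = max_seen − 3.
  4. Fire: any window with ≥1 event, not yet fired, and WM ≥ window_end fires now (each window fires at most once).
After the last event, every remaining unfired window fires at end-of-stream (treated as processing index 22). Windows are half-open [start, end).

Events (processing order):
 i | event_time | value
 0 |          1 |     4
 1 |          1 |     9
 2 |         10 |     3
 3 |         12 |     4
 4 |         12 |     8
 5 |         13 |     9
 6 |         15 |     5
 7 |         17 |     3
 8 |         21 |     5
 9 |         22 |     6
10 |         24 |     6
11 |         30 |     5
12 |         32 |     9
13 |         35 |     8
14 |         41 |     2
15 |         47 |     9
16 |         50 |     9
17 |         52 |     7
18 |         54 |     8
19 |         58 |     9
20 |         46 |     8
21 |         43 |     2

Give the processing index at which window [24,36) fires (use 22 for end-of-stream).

i=0 t=1 v=4: → [0,12); WM=-2
i=1 t=1 v=9: → [0,12); WM=-2
i=2 t=10 v=3: → [0,12); WM=7
i=3 t=12 v=4: → [12,24); WM=9
i=4 t=12 v=8: → [12,24); WM=9
i=5 t=13 v=9: → [12,24); WM=10
i=6 t=15 v=5: → [12,24); WM=12; [0,12) fires=3
i=7 t=17 v=3: → [12,24); WM=14
i=8 t=21 v=5: → [12,24); WM=18
i=9 t=22 v=6: → [12,24); WM=19
i=10 t=24 v=6: → [24,36); WM=21
i=11 t=30 v=5: → [24,36); WM=27; [12,24) fires=6
i=12 t=32 v=9: → [24,36); WM=29
i=13 t=35 v=8: → [24,36); WM=32
i=14 t=41 v=2: → [36,48); WM=38; [24,36) fires=4
i=15 t=47 v=9: → [36,48); WM=44
i=16 t=50 v=9: → [48,60); WM=47
i=17 t=52 v=7: → [48,60); WM=49; [36,48) fires=2
i=18 t=54 v=8: → [48,60); WM=51
i=19 t=58 v=9: → [48,60); WM=55
i=20 t=46 v=8: DROP (t<55-3); WM=55
i=21 t=43 v=2: DROP (t<55-3); WM=55

14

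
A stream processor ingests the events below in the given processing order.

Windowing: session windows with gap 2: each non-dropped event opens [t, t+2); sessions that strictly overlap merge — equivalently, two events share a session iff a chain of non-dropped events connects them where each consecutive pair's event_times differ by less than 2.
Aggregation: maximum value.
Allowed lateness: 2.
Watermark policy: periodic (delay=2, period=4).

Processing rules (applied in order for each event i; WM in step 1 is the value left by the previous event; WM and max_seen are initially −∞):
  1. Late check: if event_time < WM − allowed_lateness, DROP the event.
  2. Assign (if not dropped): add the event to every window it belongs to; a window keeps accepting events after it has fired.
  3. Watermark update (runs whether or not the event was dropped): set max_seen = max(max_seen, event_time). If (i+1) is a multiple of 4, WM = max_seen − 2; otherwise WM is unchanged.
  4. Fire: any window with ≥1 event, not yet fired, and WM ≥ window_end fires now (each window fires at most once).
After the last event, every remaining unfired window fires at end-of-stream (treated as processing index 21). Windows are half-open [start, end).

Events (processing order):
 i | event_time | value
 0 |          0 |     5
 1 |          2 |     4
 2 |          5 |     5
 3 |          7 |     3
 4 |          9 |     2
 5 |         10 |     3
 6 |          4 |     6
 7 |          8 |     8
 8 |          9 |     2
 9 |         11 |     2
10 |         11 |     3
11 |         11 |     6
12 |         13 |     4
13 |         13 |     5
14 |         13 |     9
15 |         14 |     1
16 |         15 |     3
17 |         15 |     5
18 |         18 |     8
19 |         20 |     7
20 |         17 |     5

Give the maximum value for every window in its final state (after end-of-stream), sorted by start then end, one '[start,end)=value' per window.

i=0 t=0 v=5: → [0,2); WM=−∞
i=1 t=2 v=4: → [2,4); WM=−∞
i=2 t=5 v=5: → [5,7); WM=−∞
i=3 t=7 v=3: → [7,9); WM=5
i=4 t=9 v=2: → [9,11); WM=5
i=5 t=10 v=3: → [9,12); WM=5
i=6 t=4 v=6: → [4,7); WM=5
i=7 t=8 v=8: → [7,12); WM=8
i=8 t=9 v=2: → [7,12); WM=8
i=9 t=11 v=2: → [7,13); WM=8
i=10 t=11 v=3: → [7,13); WM=8
i=11 t=11 v=6: → [7,13); WM=9
i=12 t=13 v=4: → [13,15); WM=9
i=13 t=13 v=5: → [13,15); WM=9
i=14 t=13 v=9: → [13,15); WM=9
i=15 t=14 v=1: → [13,16); WM=12
i=16 t=15 v=3: → [13,17); WM=12
i=17 t=15 v=5: → [13,17); WM=12
i=18 t=18 v=8: → [18,20); WM=12
i=19 t=20 v=7: → [20,22); WM=18
i=20 t=17 v=5: → [17,20); WM=18

[0,2)=5 [2,4)=4 [4,7)=6 [7,13)=8 [13,17)=9 [17,20)=8 [20,22)=7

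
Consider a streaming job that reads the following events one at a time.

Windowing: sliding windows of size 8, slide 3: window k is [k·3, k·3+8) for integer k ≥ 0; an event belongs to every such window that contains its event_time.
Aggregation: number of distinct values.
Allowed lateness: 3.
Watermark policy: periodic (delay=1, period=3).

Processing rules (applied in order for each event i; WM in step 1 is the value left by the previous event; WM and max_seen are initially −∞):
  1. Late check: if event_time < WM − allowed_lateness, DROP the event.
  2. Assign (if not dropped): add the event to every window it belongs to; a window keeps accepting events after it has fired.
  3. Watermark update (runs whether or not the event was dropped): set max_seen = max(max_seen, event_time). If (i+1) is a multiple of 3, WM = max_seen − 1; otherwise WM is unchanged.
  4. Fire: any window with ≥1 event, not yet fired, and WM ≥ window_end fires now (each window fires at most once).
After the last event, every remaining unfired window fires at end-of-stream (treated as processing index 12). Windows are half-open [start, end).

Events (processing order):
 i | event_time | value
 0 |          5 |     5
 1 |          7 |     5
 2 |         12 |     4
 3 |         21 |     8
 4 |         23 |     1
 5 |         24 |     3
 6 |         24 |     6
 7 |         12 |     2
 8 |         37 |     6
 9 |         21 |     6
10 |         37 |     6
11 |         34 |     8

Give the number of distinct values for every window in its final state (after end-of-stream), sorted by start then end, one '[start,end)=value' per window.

i=0 t=5 v=5: → [3,11),[0,8); WM=−∞
i=1 t=7 v=5: → [6,14),[3,11),[0,8); WM=−∞
i=2 t=12 v=4: → [12,20),[9,17),[6,14); WM=11; [0,8) fires=1 [3,11) fires=1
i=3 t=21 v=8: → [21,29),[18,26),[15,23); WM=11
i=4 t=23 v=1: → [21,29),[18,26); WM=11
i=5 t=24 v=3: → [24,32),[21,29),[18,26); WM=23; [6,14) fires=2 [9,17) fires=1 [12,20) fires=1 [15,23) fires=1
i=6 t=24 v=6: → [24,32),[21,29),[18,26); WM=23
i=7 t=12 v=2: DROP (t<23-3); WM=23
i=8 t=37 v=6: → [36,44),[33,41),[30,38); WM=36; [18,26) fires=4 [21,29) fires=4 [24,32) fires=2
i=9 t=21 v=6: DROP (t<36-3); WM=36
i=10 t=37 v=6: → [36,44),[33,41),[30,38); WM=36
i=11 t=34 v=8: → [33,41),[30,38),[27,35); WM=36; [27,35) fires=1

[0,8)=1 [3,11)=1 [6,14)=2 [9,17)=1 [12,20)=1 [15,23)=1 [18,26)=4 [21,29)=4 [24,32)=2 [27,35)=1 [30,38)=2 [33,41)=2 [36,44)=1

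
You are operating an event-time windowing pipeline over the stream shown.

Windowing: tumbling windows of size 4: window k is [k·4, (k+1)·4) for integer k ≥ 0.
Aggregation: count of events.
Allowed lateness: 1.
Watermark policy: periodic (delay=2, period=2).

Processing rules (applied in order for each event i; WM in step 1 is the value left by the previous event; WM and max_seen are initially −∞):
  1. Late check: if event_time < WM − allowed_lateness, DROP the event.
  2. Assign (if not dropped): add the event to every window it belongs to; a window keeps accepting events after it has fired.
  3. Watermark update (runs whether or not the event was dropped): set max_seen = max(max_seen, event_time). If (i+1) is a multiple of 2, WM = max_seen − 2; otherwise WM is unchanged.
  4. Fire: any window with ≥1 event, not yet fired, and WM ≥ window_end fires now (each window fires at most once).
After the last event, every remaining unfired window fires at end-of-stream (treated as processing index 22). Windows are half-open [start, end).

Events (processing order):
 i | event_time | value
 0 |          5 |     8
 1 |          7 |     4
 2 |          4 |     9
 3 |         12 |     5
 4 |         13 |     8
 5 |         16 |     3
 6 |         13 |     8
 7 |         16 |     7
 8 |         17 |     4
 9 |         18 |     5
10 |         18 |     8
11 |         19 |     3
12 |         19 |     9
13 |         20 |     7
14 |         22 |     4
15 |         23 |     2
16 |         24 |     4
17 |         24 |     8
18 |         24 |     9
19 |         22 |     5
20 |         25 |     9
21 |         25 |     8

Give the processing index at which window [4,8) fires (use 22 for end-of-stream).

3

i=0 t=5 v=8: → [4,8); WM=−∞
i=1 t=7 v=4: → [4,8); WM=5
i=2 t=4 v=9: → [4,8); WM=5
i=3 t=12 v=5: → [12,16); WM=10; [4,8) fires=3
i=4 t=13 v=8: → [12,16); WM=10
i=5 t=16 v=3: → [16,20); WM=14
i=6 t=13 v=8: → [12,16); WM=14
i=7 t=16 v=7: → [16,20); WM=14
i=8 t=17 v=4: → [16,20); WM=14
i=9 t=18 v=5: → [16,20); WM=16; [12,16) fires=3
i=10 t=18 v=8: → [16,20); WM=16
i=11 t=19 v=3: → [16,20); WM=17
i=12 t=19 v=9: → [16,20); WM=17
i=13 t=20 v=7: → [20,24); WM=18
i=14 t=22 v=4: → [20,24); WM=18
i=15 t=23 v=2: → [20,24); WM=21; [16,20) fires=7
i=16 t=24 v=4: → [24,28); WM=21
i=17 t=24 v=8: → [24,28); WM=22
i=18 t=24 v=9: → [24,28); WM=22
i=19 t=22 v=5: → [20,24); WM=22
i=20 t=25 v=9: → [24,28); WM=22
i=21 t=25 v=8: → [24,28); WM=23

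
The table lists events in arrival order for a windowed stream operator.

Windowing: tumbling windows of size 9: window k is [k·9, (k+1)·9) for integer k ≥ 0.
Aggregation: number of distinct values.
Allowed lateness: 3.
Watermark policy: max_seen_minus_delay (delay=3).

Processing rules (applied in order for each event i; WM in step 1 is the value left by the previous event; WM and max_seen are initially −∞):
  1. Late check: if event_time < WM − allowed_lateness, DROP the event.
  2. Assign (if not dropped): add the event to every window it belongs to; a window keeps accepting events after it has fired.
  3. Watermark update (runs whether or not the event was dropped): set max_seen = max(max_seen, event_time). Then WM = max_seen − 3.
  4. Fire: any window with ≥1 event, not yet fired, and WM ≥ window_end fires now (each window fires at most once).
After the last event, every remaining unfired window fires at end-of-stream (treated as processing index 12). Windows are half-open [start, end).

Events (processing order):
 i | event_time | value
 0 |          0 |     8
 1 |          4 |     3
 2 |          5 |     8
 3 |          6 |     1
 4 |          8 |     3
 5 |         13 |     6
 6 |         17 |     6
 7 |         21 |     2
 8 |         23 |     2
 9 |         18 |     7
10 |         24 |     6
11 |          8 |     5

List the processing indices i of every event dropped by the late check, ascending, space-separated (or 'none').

i=0 t=0 v=8: → [0,9); WM=-3
i=1 t=4 v=3: → [0,9); WM=1
i=2 t=5 v=8: → [0,9); WM=2
i=3 t=6 v=1: → [0,9); WM=3
i=4 t=8 v=3: → [0,9); WM=5
i=5 t=13 v=6: → [9,18); WM=10; [0,9) fires=3
i=6 t=17 v=6: → [9,18); WM=14
i=7 t=21 v=2: → [18,27); WM=18; [9,18) fires=1
i=8 t=23 v=2: → [18,27); WM=20
i=9 t=18 v=7: → [18,27); WM=20
i=10 t=24 v=6: → [18,27); WM=21
i=11 t=8 v=5: DROP (t<21-3); WM=21

11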